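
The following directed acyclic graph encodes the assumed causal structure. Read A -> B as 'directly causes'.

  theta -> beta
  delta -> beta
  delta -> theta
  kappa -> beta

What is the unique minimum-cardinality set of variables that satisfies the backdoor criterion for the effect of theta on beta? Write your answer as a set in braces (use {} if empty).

{delta}

Variables eligible for adjustment (non-descendants of theta, excluding theta and beta): {delta, kappa}.
Backdoor paths from theta to beta:
  P1: theta <- delta -> beta
The empty set is not sufficient: P1 (theta <- delta -> beta) has no collider blocking it and no conditioned non-collider, so it is open.
Try {delta}:
  P1: blocked at fork node delta ∈ conditioning set.
{delta} contains no descendant of theta and blocks every backdoor path.
No other singleton works — e.g. {kappa} leaves P1 open — so {delta} is the unique smallest valid adjustment set.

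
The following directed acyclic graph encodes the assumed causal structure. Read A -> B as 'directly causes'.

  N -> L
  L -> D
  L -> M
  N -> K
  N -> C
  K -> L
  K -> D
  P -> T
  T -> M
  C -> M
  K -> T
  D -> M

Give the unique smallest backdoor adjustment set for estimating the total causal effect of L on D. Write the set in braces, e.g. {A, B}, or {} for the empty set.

Variables eligible for adjustment (non-descendants of L, excluding L and D): {C, K, N, P, T}.
Backdoor paths from L to D:
  P1: L <- N -> K -> T -> M <- D
  P2: L <- N -> K -> D
  P3: L <- N -> C -> M <- T <- K -> D
  P4: L <- N -> C -> M <- D
  P5: L <- K <- N -> C -> M <- D
  P6: L <- K -> T -> M <- D
  P7: L <- K -> D
The empty set is not sufficient: P2 (L <- N -> K -> D) has no collider blocking it and no conditioned non-collider, so it is open.
Try {K}:
  P1: blocked at chain node K ∈ conditioning set.
  P2: blocked at chain node K ∈ conditioning set.
  P3: blocked at collider M (neither it nor any descendant is in the conditioning set).
  P4: blocked at collider M (neither it nor any descendant is in the conditioning set).
  P5: blocked at chain node K ∈ conditioning set.
  P6: blocked at fork node K ∈ conditioning set.
  P7: blocked at fork node K ∈ conditioning set.
{K} contains no descendant of L and blocks every backdoor path.
No other singleton works — e.g. {N} leaves P7 open — so {K} is the unique smallest valid adjustment set.

{K}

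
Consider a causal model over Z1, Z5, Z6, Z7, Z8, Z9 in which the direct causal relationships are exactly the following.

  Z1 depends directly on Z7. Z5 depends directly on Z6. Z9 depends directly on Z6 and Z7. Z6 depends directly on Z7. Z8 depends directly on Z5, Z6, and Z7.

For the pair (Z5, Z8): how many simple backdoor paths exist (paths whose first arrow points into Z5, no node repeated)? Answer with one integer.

3

A backdoor path from Z5 to Z8 is any simple undirected path whose first edge points into Z5 (i.e. leaves Z5 via a parent).
Parents of Z5: {Z6}.
Enumerating:
  P1: Z5 <- Z6 <- Z7 -> Z8
  P2: Z5 <- Z6 -> Z9 <- Z7 -> Z8
  P3: Z5 <- Z6 -> Z8
That exhausts the simple backdoor paths. Count: 3.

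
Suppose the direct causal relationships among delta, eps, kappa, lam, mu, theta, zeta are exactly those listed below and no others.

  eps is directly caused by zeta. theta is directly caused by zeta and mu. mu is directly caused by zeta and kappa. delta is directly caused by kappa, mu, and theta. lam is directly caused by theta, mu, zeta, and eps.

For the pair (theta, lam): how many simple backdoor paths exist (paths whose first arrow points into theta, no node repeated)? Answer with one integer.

A backdoor path from theta to lam is any simple undirected path whose first edge points into theta (i.e. leaves theta via a parent).
Parents of theta: {mu, zeta}.
Enumerating:
  P1: theta <- zeta -> eps -> lam
  P2: theta <- zeta -> mu -> lam
  P3: theta <- zeta -> lam
  P4: theta <- mu <- zeta -> eps -> lam
  P5: theta <- mu <- zeta -> lam
  P6: theta <- mu -> lam
That exhausts the simple backdoor paths. Count: 6.

6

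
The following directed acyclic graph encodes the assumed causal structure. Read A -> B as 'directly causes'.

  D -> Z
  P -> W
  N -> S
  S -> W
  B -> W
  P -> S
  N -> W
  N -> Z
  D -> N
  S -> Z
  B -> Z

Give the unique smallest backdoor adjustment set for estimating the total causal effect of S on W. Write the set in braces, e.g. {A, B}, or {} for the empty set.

Variables eligible for adjustment (non-descendants of S, excluding S and W): {B, D, N, P}.
Backdoor paths from S to W:
  P1: S <- N <- D -> Z <- B -> W
  P2: S <- N -> W
  P3: S <- N -> Z <- B -> W
  P4: S <- P -> W
The empty set is not sufficient: P2 (S <- N -> W) has no collider blocking it and no conditioned non-collider, so it is open.
Try {N, P}:
  P1: blocked at chain node N ∈ conditioning set.
  P2: blocked at fork node N ∈ conditioning set.
  P3: blocked at fork node N ∈ conditioning set.
  P4: blocked at fork node P ∈ conditioning set.
{N, P} contains no descendant of S and blocks every backdoor path.
Every element of {N, P} is needed (dropping N leaves P2 open; dropping P leaves P4 open), so no proper subset is valid.
Among all size-2 subsets of the eligible variables, only {N, P} blocks every backdoor path, so it is the unique smallest valid adjustment set.

{N, P}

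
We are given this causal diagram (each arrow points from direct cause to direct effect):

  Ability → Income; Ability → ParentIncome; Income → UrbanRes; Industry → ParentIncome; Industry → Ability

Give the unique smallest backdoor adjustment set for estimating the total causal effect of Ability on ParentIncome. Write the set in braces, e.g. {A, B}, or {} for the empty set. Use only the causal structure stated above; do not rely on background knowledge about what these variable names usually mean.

Variables eligible for adjustment (non-descendants of Ability, excluding Ability and ParentIncome): {Industry}.
Backdoor paths from Ability to ParentIncome:
  P1: Ability <- Industry -> ParentIncome
The empty set is not sufficient: P1 (Ability <- Industry -> ParentIncome) has no collider blocking it and no conditioned non-collider, so it is open.
Try {Industry}:
  P1: blocked at fork node Industry ∈ conditioning set.
{Industry} contains no descendant of Ability and blocks every backdoor path.
{Industry} is the unique smallest valid adjustment set.

{Industry}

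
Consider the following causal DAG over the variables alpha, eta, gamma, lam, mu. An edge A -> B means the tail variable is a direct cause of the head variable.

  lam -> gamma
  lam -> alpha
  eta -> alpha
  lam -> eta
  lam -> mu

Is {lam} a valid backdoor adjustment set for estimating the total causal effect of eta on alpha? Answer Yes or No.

Backdoor paths from eta to alpha (paths whose first edge points into eta):
  P1: eta <- lam -> alpha
Condition 1 (no descendant of eta in the set): holds — descendants of eta are {alpha}; none are in {lam}.
Condition 2 (every backdoor path blocked by {lam}):
  P1: blocked at fork node lam ∈ conditioning set.
{lam} satisfies the backdoor criterion.

Yes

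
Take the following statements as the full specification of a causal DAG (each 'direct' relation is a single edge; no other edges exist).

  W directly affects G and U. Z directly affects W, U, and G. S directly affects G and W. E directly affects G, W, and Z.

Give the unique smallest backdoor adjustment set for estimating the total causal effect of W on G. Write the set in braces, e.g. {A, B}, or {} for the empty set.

Variables eligible for adjustment (non-descendants of W, excluding W and G): {E, S, Z}.
Backdoor paths from W to G:
  P1: W <- E -> Z -> G
  P2: W <- E -> G
  P3: W <- S -> G
  P4: W <- Z <- E -> G
  P5: W <- Z -> G
The empty set is not sufficient: P1 (W <- E -> Z -> G) has no collider blocking it and no conditioned non-collider, so it is open.
Try {E, S, Z}:
  P1: blocked at fork node E ∈ conditioning set.
  P2: blocked at fork node E ∈ conditioning set.
  P3: blocked at fork node S ∈ conditioning set.
  P4: blocked at chain node Z ∈ conditioning set.
  P5: blocked at fork node Z ∈ conditioning set.
{E, S, Z} contains no descendant of W and blocks every backdoor path.
Every element of {E, S, Z} is needed (dropping E leaves P2 open; dropping S leaves P3 open; dropping Z leaves P5 open), so no proper subset is valid.
Among all size-3 subsets of the eligible variables, only {E, S, Z} blocks every backdoor path, so it is the unique smallest valid adjustment set.

{E, S, Z}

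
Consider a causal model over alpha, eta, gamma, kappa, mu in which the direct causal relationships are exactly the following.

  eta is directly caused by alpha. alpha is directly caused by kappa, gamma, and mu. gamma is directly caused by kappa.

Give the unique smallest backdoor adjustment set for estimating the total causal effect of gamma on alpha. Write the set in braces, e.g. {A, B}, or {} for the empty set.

Variables eligible for adjustment (non-descendants of gamma, excluding gamma and alpha): {kappa, mu}.
Backdoor paths from gamma to alpha:
  P1: gamma <- kappa -> alpha
The empty set is not sufficient: P1 (gamma <- kappa -> alpha) has no collider blocking it and no conditioned non-collider, so it is open.
Try {kappa}:
  P1: blocked at fork node kappa ∈ conditioning set.
{kappa} contains no descendant of gamma and blocks every backdoor path.
No other singleton works — e.g. {mu} leaves P1 open — so {kappa} is the unique smallest valid adjustment set.

{kappa}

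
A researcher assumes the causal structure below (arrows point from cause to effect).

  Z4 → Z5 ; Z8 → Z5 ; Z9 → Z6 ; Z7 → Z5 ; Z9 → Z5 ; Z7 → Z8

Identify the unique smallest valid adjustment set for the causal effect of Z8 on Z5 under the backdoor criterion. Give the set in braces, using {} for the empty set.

Variables eligible for adjustment (non-descendants of Z8, excluding Z8 and Z5): {Z4, Z6, Z7, Z9}.
Backdoor paths from Z8 to Z5:
  P1: Z8 <- Z7 -> Z5
The empty set is not sufficient: P1 (Z8 <- Z7 -> Z5) has no collider blocking it and no conditioned non-collider, so it is open.
Try {Z7}:
  P1: blocked at fork node Z7 ∈ conditioning set.
{Z7} contains no descendant of Z8 and blocks every backdoor path.
No other singleton works — e.g. {Z4} leaves P1 open — so {Z7} is the unique smallest valid adjustment set.

{Z7}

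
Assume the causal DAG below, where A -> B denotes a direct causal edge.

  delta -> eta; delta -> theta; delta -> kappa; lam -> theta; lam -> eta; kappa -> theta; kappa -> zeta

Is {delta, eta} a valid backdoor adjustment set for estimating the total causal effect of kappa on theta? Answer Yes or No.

Backdoor paths from kappa to theta (paths whose first edge points into kappa):
  P1: kappa <- delta -> eta <- lam -> theta
  P2: kappa <- delta -> theta
Condition 1 (no descendant of kappa in the set): holds — descendants of kappa are {theta, zeta}; none are in {delta, eta}.
Condition 2 (every backdoor path blocked by {delta, eta}):
  P1: blocked at fork node delta ∈ conditioning set.
  P2: blocked at fork node delta ∈ conditioning set.
{delta, eta} satisfies the backdoor criterion.

Yes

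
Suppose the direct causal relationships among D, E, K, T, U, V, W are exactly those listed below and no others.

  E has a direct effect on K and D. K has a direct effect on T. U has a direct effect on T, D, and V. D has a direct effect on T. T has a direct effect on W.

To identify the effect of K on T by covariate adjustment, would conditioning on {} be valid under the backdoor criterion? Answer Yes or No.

Backdoor paths from K to T (paths whose first edge points into K):
  P1: K <- E -> D <- U -> T
  P2: K <- E -> D -> T
Condition 1 (no descendant of K in the set): holds — descendants of K are {T, W}; none are in {}.
Condition 2 (every backdoor path blocked by {}):
  P1: blocked at collider D (neither it nor any descendant is in the conditioning set).
  P2: open — no interior node is in the conditioning set.
{} does not satisfy the backdoor criterion.

No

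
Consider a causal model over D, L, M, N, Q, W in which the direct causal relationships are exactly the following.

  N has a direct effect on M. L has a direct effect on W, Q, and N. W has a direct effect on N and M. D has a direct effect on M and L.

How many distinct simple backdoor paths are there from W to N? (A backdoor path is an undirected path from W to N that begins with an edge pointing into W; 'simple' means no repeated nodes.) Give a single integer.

2

A backdoor path from W to N is any simple undirected path whose first edge points into W (i.e. leaves W via a parent).
Parents of W: {L}.
Enumerating:
  P1: W <- L <- D -> M <- N
  P2: W <- L -> N
That exhausts the simple backdoor paths. Count: 2.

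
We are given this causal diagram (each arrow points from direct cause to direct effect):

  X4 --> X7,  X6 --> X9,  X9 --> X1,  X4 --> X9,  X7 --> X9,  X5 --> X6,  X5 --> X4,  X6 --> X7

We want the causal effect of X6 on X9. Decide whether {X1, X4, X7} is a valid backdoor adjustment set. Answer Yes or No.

Backdoor paths from X6 to X9 (paths whose first edge points into X6):
  P1: X6 <- X5 -> X4 -> X7 -> X9
  P2: X6 <- X5 -> X4 -> X9
Condition 1 (no descendant of X6 in the set): FAILS — X1 and X7 are descendants of X6.
Condition 2 (every backdoor path blocked by {X1, X4, X7}):
  P1: blocked at chain node X4 ∈ conditioning set.
  P2: blocked at chain node X4 ∈ conditioning set.
{X1, X4, X7} does not satisfy the backdoor criterion.

No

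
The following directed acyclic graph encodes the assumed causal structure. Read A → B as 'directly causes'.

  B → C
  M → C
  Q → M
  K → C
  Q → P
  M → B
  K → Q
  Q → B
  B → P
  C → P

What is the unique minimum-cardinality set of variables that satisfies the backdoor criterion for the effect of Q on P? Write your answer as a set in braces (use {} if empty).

{K}

Variables eligible for adjustment (non-descendants of Q, excluding Q and P): {K}.
Backdoor paths from Q to P:
  P1: Q <- K -> C <- M -> B -> P
  P2: Q <- K -> C <- B -> P
  P3: Q <- K -> C -> P
The empty set is not sufficient: P3 (Q <- K -> C -> P) has no collider blocking it and no conditioned non-collider, so it is open.
Try {K}:
  P1: blocked at fork node K ∈ conditioning set.
  P2: blocked at fork node K ∈ conditioning set.
  P3: blocked at fork node K ∈ conditioning set.
{K} contains no descendant of Q and blocks every backdoor path.
{K} is the unique smallest valid adjustment set.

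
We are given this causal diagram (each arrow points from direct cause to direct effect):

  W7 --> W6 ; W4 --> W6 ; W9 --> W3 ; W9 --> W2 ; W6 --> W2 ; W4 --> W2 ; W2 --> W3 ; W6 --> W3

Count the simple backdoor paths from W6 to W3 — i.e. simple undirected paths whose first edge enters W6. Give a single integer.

A backdoor path from W6 to W3 is any simple undirected path whose first edge points into W6 (i.e. leaves W6 via a parent).
Parents of W6: {W4, W7}.
Enumerating:
  P1: W6 <- W4 -> W2 <- W9 -> W3
  P2: W6 <- W4 -> W2 -> W3
That exhausts the simple backdoor paths. Count: 2.

2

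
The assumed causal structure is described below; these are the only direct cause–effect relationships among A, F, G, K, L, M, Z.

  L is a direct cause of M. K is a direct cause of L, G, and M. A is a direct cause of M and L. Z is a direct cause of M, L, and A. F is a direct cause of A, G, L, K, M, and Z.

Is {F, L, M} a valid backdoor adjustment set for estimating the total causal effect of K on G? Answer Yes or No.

Backdoor paths from K to G (paths whose first edge points into K):
  P1: K <- F -> G
Condition 1 (no descendant of K in the set): FAILS — L and M are descendants of K.
Condition 2 (every backdoor path blocked by {F, L, M}):
  P1: blocked at fork node F ∈ conditioning set.
{F, L, M} does not satisfy the backdoor criterion.

No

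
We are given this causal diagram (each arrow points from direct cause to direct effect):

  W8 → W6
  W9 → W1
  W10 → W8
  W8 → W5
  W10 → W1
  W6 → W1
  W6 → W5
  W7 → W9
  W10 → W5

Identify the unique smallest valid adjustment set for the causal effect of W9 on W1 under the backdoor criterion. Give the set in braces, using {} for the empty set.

{}

Variables eligible for adjustment (non-descendants of W9, excluding W9 and W1): {W10, W5, W6, W7, W8}.
Backdoor paths from W9 to W1:
  (none)
With no backdoor paths the empty set already satisfies the criterion, and it is trivially minimal.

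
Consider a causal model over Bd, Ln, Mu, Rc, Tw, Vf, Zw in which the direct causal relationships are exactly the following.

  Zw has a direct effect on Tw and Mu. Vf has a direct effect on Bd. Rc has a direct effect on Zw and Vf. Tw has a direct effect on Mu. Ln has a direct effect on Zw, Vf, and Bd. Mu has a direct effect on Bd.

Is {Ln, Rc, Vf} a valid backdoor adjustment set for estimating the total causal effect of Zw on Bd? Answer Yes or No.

Yes

Backdoor paths from Zw to Bd (paths whose first edge points into Zw):
  P1: Zw <- Rc -> Vf <- Ln -> Bd
  P2: Zw <- Rc -> Vf -> Bd
  P3: Zw <- Ln -> Vf -> Bd
  P4: Zw <- Ln -> Bd
Condition 1 (no descendant of Zw in the set): holds — descendants of Zw are {Bd, Mu, Tw}; none are in {Ln, Rc, Vf}.
Condition 2 (every backdoor path blocked by {Ln, Rc, Vf}):
  P1: blocked at fork node Rc ∈ conditioning set.
  P2: blocked at fork node Rc ∈ conditioning set.
  P3: blocked at fork node Ln ∈ conditioning set.
  P4: blocked at fork node Ln ∈ conditioning set.
{Ln, Rc, Vf} satisfies the backdoor criterion.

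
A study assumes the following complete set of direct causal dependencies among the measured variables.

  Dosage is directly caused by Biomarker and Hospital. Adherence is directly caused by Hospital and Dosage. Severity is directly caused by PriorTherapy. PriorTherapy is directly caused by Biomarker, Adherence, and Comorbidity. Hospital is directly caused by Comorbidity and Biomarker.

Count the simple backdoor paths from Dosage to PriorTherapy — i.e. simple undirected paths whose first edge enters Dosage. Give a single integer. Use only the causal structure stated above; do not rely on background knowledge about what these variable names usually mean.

A backdoor path from Dosage to PriorTherapy is any simple undirected path whose first edge points into Dosage (i.e. leaves Dosage via a parent).
Parents of Dosage: {Biomarker, Hospital}.
Enumerating:
  P1: Dosage <- Biomarker -> Hospital <- Comorbidity -> PriorTherapy
  P2: Dosage <- Biomarker -> Hospital -> Adherence -> PriorTherapy
  P3: Dosage <- Biomarker -> PriorTherapy
  P4: Dosage <- Hospital <- Biomarker -> PriorTherapy
  P5: Dosage <- Hospital <- Comorbidity -> PriorTherapy
  P6: Dosage <- Hospital -> Adherence -> PriorTherapy
That exhausts the simple backdoor paths. Count: 6.

6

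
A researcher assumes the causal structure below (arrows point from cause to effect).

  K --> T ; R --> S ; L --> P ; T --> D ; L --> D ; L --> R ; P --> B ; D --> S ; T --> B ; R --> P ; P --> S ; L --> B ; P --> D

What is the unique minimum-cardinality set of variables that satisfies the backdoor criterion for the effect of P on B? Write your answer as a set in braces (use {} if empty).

{L}

Variables eligible for adjustment (non-descendants of P, excluding P and B): {K, L, R, T}.
Backdoor paths from P to B:
  P1: P <- L -> R -> S <- D <- T -> B
  P2: P <- L -> D <- T -> B
  P3: P <- L -> B
  P4: P <- R <- L -> D <- T -> B
  P5: P <- R <- L -> B
  P6: P <- R -> S <- D <- L -> B
  P7: P <- R -> S <- D <- T -> B
The empty set is not sufficient: P3 (P <- L -> B) has no collider blocking it and no conditioned non-collider, so it is open.
Try {L}:
  P1: blocked at fork node L ∈ conditioning set.
  P2: blocked at fork node L ∈ conditioning set.
  P3: blocked at fork node L ∈ conditioning set.
  P4: blocked at fork node L ∈ conditioning set.
  P5: blocked at fork node L ∈ conditioning set.
  P6: blocked at collider S (neither it nor any descendant is in the conditioning set).
  P7: blocked at collider S (neither it nor any descendant is in the conditioning set).
{L} contains no descendant of P and blocks every backdoor path.
No other singleton works — e.g. {K} leaves P3 open — so {L} is the unique smallest valid adjustment set.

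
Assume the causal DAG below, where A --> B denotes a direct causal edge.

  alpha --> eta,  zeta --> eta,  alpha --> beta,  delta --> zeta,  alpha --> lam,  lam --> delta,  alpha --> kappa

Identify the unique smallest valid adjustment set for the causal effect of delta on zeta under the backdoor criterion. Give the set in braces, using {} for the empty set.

{}

Variables eligible for adjustment (non-descendants of delta, excluding delta and zeta): {alpha, beta, kappa, lam}.
Backdoor paths from delta to zeta:
  P1: delta <- lam <- alpha -> eta <- zeta
Each backdoor path contains an unconditioned collider, so every path is already blocked with the empty conditioning set:
  P1: blocked at collider eta (neither it nor any descendant is in the conditioning set).
The empty set is therefore the unique smallest valid set.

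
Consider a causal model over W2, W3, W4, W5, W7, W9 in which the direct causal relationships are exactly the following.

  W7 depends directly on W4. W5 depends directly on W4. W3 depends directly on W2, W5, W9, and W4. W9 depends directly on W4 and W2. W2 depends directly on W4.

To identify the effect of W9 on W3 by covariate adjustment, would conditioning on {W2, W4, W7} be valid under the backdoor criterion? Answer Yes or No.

Backdoor paths from W9 to W3 (paths whose first edge points into W9):
  P1: W9 <- W4 -> W5 -> W3
  P2: W9 <- W4 -> W2 -> W3
  P3: W9 <- W4 -> W3
  P4: W9 <- W2 <- W4 -> W5 -> W3
  P5: W9 <- W2 <- W4 -> W3
  P6: W9 <- W2 -> W3
Condition 1 (no descendant of W9 in the set): holds — descendants of W9 are {W3}; none are in {W2, W4, W7}.
Condition 2 (every backdoor path blocked by {W2, W4, W7}):
  P1: blocked at fork node W4 ∈ conditioning set.
  P2: blocked at fork node W4 ∈ conditioning set.
  P3: blocked at fork node W4 ∈ conditioning set.
  P4: blocked at chain node W2 ∈ conditioning set.
  P5: blocked at chain node W2 ∈ conditioning set.
  P6: blocked at fork node W2 ∈ conditioning set.
{W2, W4, W7} satisfies the backdoor criterion.

Yes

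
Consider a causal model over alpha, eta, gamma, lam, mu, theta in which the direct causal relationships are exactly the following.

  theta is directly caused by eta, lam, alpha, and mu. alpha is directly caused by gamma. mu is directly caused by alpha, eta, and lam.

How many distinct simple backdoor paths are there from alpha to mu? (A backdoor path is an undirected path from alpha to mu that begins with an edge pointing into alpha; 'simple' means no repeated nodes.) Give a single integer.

0

A backdoor path from alpha to mu is any simple undirected path whose first edge points into alpha (i.e. leaves alpha via a parent).
Parents of alpha: {gamma}.
No simple path from any parent of alpha reaches mu without revisiting alpha, so there are no backdoor paths.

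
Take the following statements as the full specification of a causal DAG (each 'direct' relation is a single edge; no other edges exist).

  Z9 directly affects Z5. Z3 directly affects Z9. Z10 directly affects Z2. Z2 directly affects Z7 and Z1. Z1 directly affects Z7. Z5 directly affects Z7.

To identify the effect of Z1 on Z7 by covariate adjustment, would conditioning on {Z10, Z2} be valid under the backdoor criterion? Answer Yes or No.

Backdoor paths from Z1 to Z7 (paths whose first edge points into Z1):
  P1: Z1 <- Z2 -> Z7
Condition 1 (no descendant of Z1 in the set): holds — descendants of Z1 are {Z7}; none are in {Z10, Z2}.
Condition 2 (every backdoor path blocked by {Z10, Z2}):
  P1: blocked at fork node Z2 ∈ conditioning set.
{Z10, Z2} satisfies the backdoor criterion.

Yes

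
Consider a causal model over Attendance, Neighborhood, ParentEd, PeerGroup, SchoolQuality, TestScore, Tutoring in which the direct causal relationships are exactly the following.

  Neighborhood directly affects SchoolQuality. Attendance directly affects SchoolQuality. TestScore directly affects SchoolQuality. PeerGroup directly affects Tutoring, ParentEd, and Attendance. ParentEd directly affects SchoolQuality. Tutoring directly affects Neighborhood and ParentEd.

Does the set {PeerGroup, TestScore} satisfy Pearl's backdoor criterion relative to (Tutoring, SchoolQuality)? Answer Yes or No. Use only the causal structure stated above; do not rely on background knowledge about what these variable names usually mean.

Backdoor paths from Tutoring to SchoolQuality (paths whose first edge points into Tutoring):
  P1: Tutoring <- PeerGroup -> Attendance -> SchoolQuality
  P2: Tutoring <- PeerGroup -> ParentEd -> SchoolQuality
Condition 1 (no descendant of Tutoring in the set): holds — descendants of Tutoring are {Neighborhood, ParentEd, SchoolQuality}; none are in {PeerGroup, TestScore}.
Condition 2 (every backdoor path blocked by {PeerGroup, TestScore}):
  P1: blocked at fork node PeerGroup ∈ conditioning set.
  P2: blocked at fork node PeerGroup ∈ conditioning set.
{PeerGroup, TestScore} satisfies the backdoor criterion.

Yes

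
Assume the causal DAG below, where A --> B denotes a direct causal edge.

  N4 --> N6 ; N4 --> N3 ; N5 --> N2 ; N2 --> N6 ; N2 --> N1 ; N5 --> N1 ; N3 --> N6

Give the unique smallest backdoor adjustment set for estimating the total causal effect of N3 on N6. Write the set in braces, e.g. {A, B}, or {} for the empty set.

Variables eligible for adjustment (non-descendants of N3, excluding N3 and N6): {N1, N2, N4, N5}.
Backdoor paths from N3 to N6:
  P1: N3 <- N4 -> N6
The empty set is not sufficient: P1 (N3 <- N4 -> N6) has no collider blocking it and no conditioned non-collider, so it is open.
Try {N4}:
  P1: blocked at fork node N4 ∈ conditioning set.
{N4} contains no descendant of N3 and blocks every backdoor path.
No other singleton works — e.g. {N5} leaves P1 open — so {N4} is the unique smallest valid adjustment set.

{N4}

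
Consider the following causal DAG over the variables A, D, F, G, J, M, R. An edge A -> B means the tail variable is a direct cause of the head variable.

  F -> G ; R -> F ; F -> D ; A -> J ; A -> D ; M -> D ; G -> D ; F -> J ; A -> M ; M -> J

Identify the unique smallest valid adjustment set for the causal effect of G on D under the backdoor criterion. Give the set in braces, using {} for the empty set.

{F}

Variables eligible for adjustment (non-descendants of G, excluding G and D): {A, F, J, M, R}.
Backdoor paths from G to D:
  P1: G <- F -> D
  P2: G <- F -> J <- A -> M -> D
  P3: G <- F -> J <- A -> D
  P4: G <- F -> J <- M <- A -> D
  P5: G <- F -> J <- M -> D
The empty set is not sufficient: P1 (G <- F -> D) has no collider blocking it and no conditioned non-collider, so it is open.
Try {F}:
  P1: blocked at fork node F ∈ conditioning set.
  P2: blocked at fork node F ∈ conditioning set.
  P3: blocked at fork node F ∈ conditioning set.
  P4: blocked at fork node F ∈ conditioning set.
  P5: blocked at fork node F ∈ conditioning set.
{F} contains no descendant of G and blocks every backdoor path.
No other singleton works — e.g. {A} leaves P1 open — so {F} is the unique smallest valid adjustment set.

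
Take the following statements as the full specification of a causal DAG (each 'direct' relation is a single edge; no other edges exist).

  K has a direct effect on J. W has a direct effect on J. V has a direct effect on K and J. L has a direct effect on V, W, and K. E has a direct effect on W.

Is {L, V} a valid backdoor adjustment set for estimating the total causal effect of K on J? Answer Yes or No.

Yes

Backdoor paths from K to J (paths whose first edge points into K):
  P1: K <- L -> V -> J
  P2: K <- L -> W -> J
  P3: K <- V <- L -> W -> J
  P4: K <- V -> J
Condition 1 (no descendant of K in the set): holds — descendants of K are {J}; none are in {L, V}.
Condition 2 (every backdoor path blocked by {L, V}):
  P1: blocked at fork node L ∈ conditioning set.
  P2: blocked at fork node L ∈ conditioning set.
  P3: blocked at chain node V ∈ conditioning set.
  P4: blocked at fork node V ∈ conditioning set.
{L, V} satisfies the backdoor criterion.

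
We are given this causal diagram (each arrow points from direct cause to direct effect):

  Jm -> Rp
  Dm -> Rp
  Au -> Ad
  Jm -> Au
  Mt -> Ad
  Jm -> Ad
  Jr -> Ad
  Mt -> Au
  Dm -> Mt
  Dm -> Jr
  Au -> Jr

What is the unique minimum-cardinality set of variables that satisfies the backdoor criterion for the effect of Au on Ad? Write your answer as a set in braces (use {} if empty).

{Jm, Mt}

Variables eligible for adjustment (non-descendants of Au, excluding Au and Ad): {Dm, Jm, Mt, Rp}.
Backdoor paths from Au to Ad:
  P1: Au <- Mt <- Dm -> Jr -> Ad
  P2: Au <- Mt <- Dm -> Rp <- Jm -> Ad
  P3: Au <- Mt -> Ad
  P4: Au <- Jm -> Ad
  P5: Au <- Jm -> Rp <- Dm -> Mt -> Ad
  P6: Au <- Jm -> Rp <- Dm -> Jr -> Ad
The empty set is not sufficient: P1 (Au <- Mt <- Dm -> Jr -> Ad) has no collider blocking it and no conditioned non-collider, so it is open.
Try {Jm, Mt}:
  P1: blocked at chain node Mt ∈ conditioning set.
  P2: blocked at chain node Mt ∈ conditioning set.
  P3: blocked at fork node Mt ∈ conditioning set.
  P4: blocked at fork node Jm ∈ conditioning set.
  P5: blocked at fork node Jm ∈ conditioning set.
  P6: blocked at fork node Jm ∈ conditioning set.
{Jm, Mt} contains no descendant of Au and blocks every backdoor path.
Every element of {Jm, Mt} is needed (dropping Jm leaves P4 open; dropping Mt leaves P1 open), so no proper subset is valid.
Among all size-2 subsets of the eligible variables, only {Jm, Mt} blocks every backdoor path, so it is the unique smallest valid adjustment set.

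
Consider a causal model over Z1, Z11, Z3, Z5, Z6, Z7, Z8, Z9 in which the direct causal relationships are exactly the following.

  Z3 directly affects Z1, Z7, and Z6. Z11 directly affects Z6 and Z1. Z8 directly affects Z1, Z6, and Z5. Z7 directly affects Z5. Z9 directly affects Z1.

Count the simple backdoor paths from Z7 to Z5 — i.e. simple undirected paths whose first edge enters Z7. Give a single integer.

4

A backdoor path from Z7 to Z5 is any simple undirected path whose first edge points into Z7 (i.e. leaves Z7 via a parent).
Parents of Z7: {Z3}.
Enumerating:
  P1: Z7 <- Z3 -> Z6 <- Z8 -> Z5
  P2: Z7 <- Z3 -> Z6 <- Z11 -> Z1 <- Z8 -> Z5
  P3: Z7 <- Z3 -> Z1 <- Z8 -> Z5
  P4: Z7 <- Z3 -> Z1 <- Z11 -> Z6 <- Z8 -> Z5
That exhausts the simple backdoor paths. Count: 4.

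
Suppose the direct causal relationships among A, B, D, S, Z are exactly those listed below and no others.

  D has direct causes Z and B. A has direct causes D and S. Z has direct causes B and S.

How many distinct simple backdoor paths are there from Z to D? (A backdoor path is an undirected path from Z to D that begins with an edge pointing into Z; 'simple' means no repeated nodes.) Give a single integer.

2

A backdoor path from Z to D is any simple undirected path whose first edge points into Z (i.e. leaves Z via a parent).
Parents of Z: {B, S}.
Enumerating:
  P1: Z <- S -> A <- D
  P2: Z <- B -> D
That exhausts the simple backdoor paths. Count: 2.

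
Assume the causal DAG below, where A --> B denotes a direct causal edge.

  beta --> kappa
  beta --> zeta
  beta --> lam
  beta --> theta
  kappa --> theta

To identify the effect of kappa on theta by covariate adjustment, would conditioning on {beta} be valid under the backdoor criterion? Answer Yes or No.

Yes

Backdoor paths from kappa to theta (paths whose first edge points into kappa):
  P1: kappa <- beta -> theta
Condition 1 (no descendant of kappa in the set): holds — descendants of kappa are {theta}; none are in {beta}.
Condition 2 (every backdoor path blocked by {beta}):
  P1: blocked at fork node beta ∈ conditioning set.
{beta} satisfies the backdoor criterion.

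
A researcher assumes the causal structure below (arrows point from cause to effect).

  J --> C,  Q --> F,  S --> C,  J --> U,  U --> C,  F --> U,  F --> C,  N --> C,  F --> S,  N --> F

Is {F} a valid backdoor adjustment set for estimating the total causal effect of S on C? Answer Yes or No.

Backdoor paths from S to C (paths whose first edge points into S):
  P1: S <- F <- N -> C
  P2: S <- F -> U <- J -> C
  P3: S <- F -> U -> C
  P4: S <- F -> C
Condition 1 (no descendant of S in the set): holds — descendants of S are {C}; none are in {F}.
Condition 2 (every backdoor path blocked by {F}):
  P1: blocked at chain node F ∈ conditioning set.
  P2: blocked at fork node F ∈ conditioning set.
  P3: blocked at fork node F ∈ conditioning set.
  P4: blocked at fork node F ∈ conditioning set.
{F} satisfies the backdoor criterion.

Yes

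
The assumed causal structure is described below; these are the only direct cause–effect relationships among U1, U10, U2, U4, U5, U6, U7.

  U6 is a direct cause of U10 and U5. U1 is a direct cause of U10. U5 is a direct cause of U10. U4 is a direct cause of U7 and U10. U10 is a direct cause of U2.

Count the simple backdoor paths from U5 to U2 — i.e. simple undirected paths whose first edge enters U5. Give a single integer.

A backdoor path from U5 to U2 is any simple undirected path whose first edge points into U5 (i.e. leaves U5 via a parent).
Parents of U5: {U6}.
Enumerating:
  P1: U5 <- U6 -> U10 -> U2
That exhausts the simple backdoor paths. Count: 1.

1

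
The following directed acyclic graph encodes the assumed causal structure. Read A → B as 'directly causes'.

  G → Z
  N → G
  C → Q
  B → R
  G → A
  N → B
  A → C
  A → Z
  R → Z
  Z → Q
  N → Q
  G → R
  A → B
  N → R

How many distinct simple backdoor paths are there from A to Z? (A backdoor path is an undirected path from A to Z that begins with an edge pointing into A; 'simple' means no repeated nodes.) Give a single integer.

A backdoor path from A to Z is any simple undirected path whose first edge points into A (i.e. leaves A via a parent).
Parents of A: {G}.
Enumerating:
  P1: A <- G <- N -> B -> R -> Z
  P2: A <- G <- N -> R -> Z
  P3: A <- G <- N -> Q <- Z
  P4: A <- G -> R <- N -> Q <- Z
  P5: A <- G -> R <- B <- N -> Q <- Z
  P6: A <- G -> R -> Z
  P7: A <- G -> Z
That exhausts the simple backdoor paths. Count: 7.

7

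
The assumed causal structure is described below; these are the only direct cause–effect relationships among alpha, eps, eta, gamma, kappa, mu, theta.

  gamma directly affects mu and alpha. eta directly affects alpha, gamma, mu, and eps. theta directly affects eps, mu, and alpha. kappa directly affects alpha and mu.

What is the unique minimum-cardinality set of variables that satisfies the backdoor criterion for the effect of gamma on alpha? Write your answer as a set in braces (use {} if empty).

Variables eligible for adjustment (non-descendants of gamma, excluding gamma and alpha): {eps, eta, kappa, theta}.
Backdoor paths from gamma to alpha:
  P1: gamma <- eta -> alpha
  P2: gamma <- eta -> mu <- kappa -> alpha
  P3: gamma <- eta -> mu <- theta -> alpha
  P4: gamma <- eta -> eps <- theta -> alpha
  P5: gamma <- eta -> eps <- theta -> mu <- kappa -> alpha
The empty set is not sufficient: P1 (gamma <- eta -> alpha) has no collider blocking it and no conditioned non-collider, so it is open.
Try {eta}:
  P1: blocked at fork node eta ∈ conditioning set.
  P2: blocked at fork node eta ∈ conditioning set.
  P3: blocked at fork node eta ∈ conditioning set.
  P4: blocked at fork node eta ∈ conditioning set.
  P5: blocked at fork node eta ∈ conditioning set.
{eta} contains no descendant of gamma and blocks every backdoor path.
No other singleton works — e.g. {kappa} leaves P1 open — so {eta} is the unique smallest valid adjustment set.

{eta}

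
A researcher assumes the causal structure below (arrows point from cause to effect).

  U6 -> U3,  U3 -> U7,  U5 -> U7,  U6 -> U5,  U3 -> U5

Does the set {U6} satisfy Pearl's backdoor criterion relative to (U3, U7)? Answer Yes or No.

Backdoor paths from U3 to U7 (paths whose first edge points into U3):
  P1: U3 <- U6 -> U5 -> U7
Condition 1 (no descendant of U3 in the set): holds — descendants of U3 are {U5, U7}; none are in {U6}.
Condition 2 (every backdoor path blocked by {U6}):
  P1: blocked at fork node U6 ∈ conditioning set.
{U6} satisfies the backdoor criterion.

Yes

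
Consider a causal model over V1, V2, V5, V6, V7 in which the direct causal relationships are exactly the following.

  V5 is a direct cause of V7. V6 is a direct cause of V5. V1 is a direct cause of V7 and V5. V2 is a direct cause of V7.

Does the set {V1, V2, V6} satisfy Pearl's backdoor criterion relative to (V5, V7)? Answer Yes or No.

Backdoor paths from V5 to V7 (paths whose first edge points into V5):
  P1: V5 <- V1 -> V7
Condition 1 (no descendant of V5 in the set): holds — descendants of V5 are {V7}; none are in {V1, V2, V6}.
Condition 2 (every backdoor path blocked by {V1, V2, V6}):
  P1: blocked at fork node V1 ∈ conditioning set.
{V1, V2, V6} satisfies the backdoor criterion.

Yes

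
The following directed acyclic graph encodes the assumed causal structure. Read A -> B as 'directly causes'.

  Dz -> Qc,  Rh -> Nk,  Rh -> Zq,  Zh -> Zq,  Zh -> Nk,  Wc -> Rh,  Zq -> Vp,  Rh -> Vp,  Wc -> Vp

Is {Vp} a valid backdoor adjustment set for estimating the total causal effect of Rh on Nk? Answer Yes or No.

No

Backdoor paths from Rh to Nk (paths whose first edge points into Rh):
  P1: Rh <- Wc -> Vp <- Zq <- Zh -> Nk
Condition 1 (no descendant of Rh in the set): FAILS — Vp is a descendant of Rh.
Condition 2 (every backdoor path blocked by {Vp}):
  P1: open — collider(s) Vp are conditioned on (or have a conditioned descendant) and no non-collider on the path is in the set.
{Vp} does not satisfy the backdoor criterion.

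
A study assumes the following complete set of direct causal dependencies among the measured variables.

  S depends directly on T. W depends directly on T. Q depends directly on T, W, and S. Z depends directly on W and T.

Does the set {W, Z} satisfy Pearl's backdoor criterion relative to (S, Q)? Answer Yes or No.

Backdoor paths from S to Q (paths whose first edge points into S):
  P1: S <- T -> W -> Q
  P2: S <- T -> Z <- W -> Q
  P3: S <- T -> Q
Condition 1 (no descendant of S in the set): holds — descendants of S are {Q}; none are in {W, Z}.
Condition 2 (every backdoor path blocked by {W, Z}):
  P1: blocked at chain node W ∈ conditioning set.
  P2: blocked at fork node W ∈ conditioning set.
  P3: open — no interior node is in the conditioning set.
{W, Z} does not satisfy the backdoor criterion.

No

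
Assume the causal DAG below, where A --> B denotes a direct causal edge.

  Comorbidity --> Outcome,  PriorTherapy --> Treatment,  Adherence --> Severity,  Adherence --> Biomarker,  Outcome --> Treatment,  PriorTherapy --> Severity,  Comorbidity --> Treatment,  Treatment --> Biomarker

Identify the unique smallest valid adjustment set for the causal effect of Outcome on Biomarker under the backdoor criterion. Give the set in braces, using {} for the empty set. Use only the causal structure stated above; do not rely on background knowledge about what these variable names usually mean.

Variables eligible for adjustment (non-descendants of Outcome, excluding Outcome and Biomarker): {Adherence, Comorbidity, PriorTherapy, Severity}.
Backdoor paths from Outcome to Biomarker:
  P1: Outcome <- Comorbidity -> Treatment <- PriorTherapy -> Severity <- Adherence -> Biomarker
  P2: Outcome <- Comorbidity -> Treatment -> Biomarker
The empty set is not sufficient: P2 (Outcome <- Comorbidity -> Treatment -> Biomarker) has no collider blocking it and no conditioned non-collider, so it is open.
Try {Comorbidity}:
  P1: blocked at fork node Comorbidity ∈ conditioning set.
  P2: blocked at fork node Comorbidity ∈ conditioning set.
{Comorbidity} contains no descendant of Outcome and blocks every backdoor path.
No other singleton works — e.g. {PriorTherapy} leaves P2 open — so {Comorbidity} is the unique smallest valid adjustment set.

{Comorbidity}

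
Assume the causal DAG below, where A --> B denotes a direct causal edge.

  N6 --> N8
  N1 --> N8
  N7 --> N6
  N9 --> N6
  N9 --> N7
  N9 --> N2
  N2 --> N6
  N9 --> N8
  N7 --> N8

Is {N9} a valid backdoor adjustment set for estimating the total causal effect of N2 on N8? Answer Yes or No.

Yes

Backdoor paths from N2 to N8 (paths whose first edge points into N2):
  P1: N2 <- N9 -> N7 -> N6 -> N8
  P2: N2 <- N9 -> N7 -> N8
  P3: N2 <- N9 -> N6 <- N7 -> N8
  P4: N2 <- N9 -> N6 -> N8
  P5: N2 <- N9 -> N8
Condition 1 (no descendant of N2 in the set): holds — descendants of N2 are {N6, N8}; none are in {N9}.
Condition 2 (every backdoor path blocked by {N9}):
  P1: blocked at fork node N9 ∈ conditioning set.
  P2: blocked at fork node N9 ∈ conditioning set.
  P3: blocked at fork node N9 ∈ conditioning set.
  P4: blocked at fork node N9 ∈ conditioning set.
  P5: blocked at fork node N9 ∈ conditioning set.
{N9} satisfies the backdoor criterion.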